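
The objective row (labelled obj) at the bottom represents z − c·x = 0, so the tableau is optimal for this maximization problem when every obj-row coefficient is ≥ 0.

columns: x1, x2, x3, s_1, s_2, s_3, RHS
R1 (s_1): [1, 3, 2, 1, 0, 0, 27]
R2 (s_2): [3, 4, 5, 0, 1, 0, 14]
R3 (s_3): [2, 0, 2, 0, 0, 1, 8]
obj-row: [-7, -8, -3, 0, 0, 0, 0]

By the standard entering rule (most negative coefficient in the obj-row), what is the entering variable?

x2

Negative obj-row entries: x1: -7, x2: -8, x3: -3.
The most negative is -8 in column x2, so x2 enters.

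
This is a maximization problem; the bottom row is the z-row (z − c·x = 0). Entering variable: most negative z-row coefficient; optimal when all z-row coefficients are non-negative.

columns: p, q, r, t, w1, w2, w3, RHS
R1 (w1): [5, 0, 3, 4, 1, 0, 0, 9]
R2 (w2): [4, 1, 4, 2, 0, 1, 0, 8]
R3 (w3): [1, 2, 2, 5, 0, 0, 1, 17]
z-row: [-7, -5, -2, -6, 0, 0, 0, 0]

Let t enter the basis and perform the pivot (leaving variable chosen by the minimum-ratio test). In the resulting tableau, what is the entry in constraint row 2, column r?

5/2

Ratio test on column t — row 1: 9/4 = 9/4; row 2: 8/2 = 4; row 3: 17/5 = 17/5. Minimum is 9/4 at row 1 (w1 leaves); pivot element 4.
Divide row 1 by 4; eliminate column t from the other rows.
Row 2 update in column r: 4 − 2·(3/4) = 5/2.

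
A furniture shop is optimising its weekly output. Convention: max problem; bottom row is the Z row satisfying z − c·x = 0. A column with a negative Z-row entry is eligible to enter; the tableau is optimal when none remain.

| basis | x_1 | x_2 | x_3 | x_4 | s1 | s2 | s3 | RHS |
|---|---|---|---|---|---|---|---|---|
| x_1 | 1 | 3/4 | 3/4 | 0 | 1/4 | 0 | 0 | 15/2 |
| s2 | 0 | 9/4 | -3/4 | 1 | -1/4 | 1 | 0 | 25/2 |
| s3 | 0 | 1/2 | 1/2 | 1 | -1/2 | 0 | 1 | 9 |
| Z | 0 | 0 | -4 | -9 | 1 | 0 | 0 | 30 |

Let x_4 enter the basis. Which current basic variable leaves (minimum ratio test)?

Column x_4 entries and ratios — x_1: 0 ≤ 0, skip; s2: (25/2)/1 = 25/2; s3: 9/1 = 9.
Smallest ratio is 9 in the row of s3, so s3 leaves.

s3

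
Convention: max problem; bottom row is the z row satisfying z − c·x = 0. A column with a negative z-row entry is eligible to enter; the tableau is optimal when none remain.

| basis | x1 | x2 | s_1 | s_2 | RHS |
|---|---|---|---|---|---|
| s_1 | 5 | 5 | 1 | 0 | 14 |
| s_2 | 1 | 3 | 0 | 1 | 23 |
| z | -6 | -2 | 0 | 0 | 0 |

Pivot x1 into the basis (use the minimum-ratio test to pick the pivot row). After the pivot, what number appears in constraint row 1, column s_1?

1/5

Ratio test on column x1 — row 1: 14/5 = 14/5; row 2: 23/1 = 23. Minimum is 14/5 at row 1 (s_1 leaves); pivot element 5.
Divide row 1 by 5; eliminate column x1 from the other rows.
In the new row 1, the s_1 entry is the old entry divided by the pivot: 1/5 = 1/5.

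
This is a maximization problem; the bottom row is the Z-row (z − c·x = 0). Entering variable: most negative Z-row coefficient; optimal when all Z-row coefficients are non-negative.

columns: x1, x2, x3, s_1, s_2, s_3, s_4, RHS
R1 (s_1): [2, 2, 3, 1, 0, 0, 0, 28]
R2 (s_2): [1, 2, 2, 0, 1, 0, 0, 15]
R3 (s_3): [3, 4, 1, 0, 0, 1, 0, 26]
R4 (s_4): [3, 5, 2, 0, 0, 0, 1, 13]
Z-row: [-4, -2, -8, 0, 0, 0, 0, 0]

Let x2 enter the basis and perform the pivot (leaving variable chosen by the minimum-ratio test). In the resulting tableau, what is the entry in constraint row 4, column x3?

Ratio test on column x2 — row 1: 28/2 = 14; row 2: 15/2 = 15/2; row 3: 26/4 = 13/2; row 4: 13/5 = 13/5. Minimum is 13/5 at row 4 (s_4 leaves); pivot element 5.
Divide row 4 by 5; eliminate column x2 from the other rows.
In the new row 4, the x3 entry is the old entry divided by the pivot: 2/5 = 2/5.

2/5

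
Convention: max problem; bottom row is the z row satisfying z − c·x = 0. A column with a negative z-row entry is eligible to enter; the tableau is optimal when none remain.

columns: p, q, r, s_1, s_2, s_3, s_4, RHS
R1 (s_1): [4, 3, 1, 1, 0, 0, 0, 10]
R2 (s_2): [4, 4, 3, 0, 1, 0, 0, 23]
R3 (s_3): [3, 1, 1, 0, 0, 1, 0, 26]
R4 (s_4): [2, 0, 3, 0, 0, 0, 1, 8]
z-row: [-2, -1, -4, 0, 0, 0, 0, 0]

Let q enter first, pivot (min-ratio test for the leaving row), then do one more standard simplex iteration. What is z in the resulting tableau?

118/9

Ratio test on column q — row 1: 10/3 = 10/3; row 2: 23/4 = 23/4; row 3: 26/1 = 26; row 4: entry 0 ≤ 0. Minimum is 10/3 at row 1 (s_1 leaves); pivot element 3.
Pivot on row 1; the z-row RHS becomes 0 − (-1)·(10/3) = 10/3.
Next entering variable (most negative z-row entry -11/3): r.
Ratio test on column r — row 1: (10/3)/(1/3) = 10; row 2: (29/3)/(5/3) = 29/5; row 3: (68/3)/(2/3) = 34; row 4: 8/3 = 8/3. Minimum is 8/3 at row 4 (s_4 leaves); pivot element 3.
After the second pivot the z-row RHS is 10/3 − (-11/3)·(8/3) = 118/9.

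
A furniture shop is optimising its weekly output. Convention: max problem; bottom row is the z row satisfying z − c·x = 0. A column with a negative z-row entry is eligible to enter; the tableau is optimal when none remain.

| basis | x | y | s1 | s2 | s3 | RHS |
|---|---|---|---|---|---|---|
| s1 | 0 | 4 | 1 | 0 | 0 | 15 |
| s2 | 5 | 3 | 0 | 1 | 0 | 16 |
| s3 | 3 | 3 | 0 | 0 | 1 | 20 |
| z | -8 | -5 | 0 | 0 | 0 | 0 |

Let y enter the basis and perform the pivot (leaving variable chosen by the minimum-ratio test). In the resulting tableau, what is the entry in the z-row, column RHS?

75/4

Ratio test on column y — row 1: 15/4 = 15/4; row 2: 16/3 = 16/3; row 3: 20/3 = 20/3. Minimum is 15/4 at row 1 (s1 leaves); pivot element 4.
Divide row 1 by 4; eliminate column y from the other rows.
z-row update in column RHS: 0 − (-5)·(15/4) = 75/4.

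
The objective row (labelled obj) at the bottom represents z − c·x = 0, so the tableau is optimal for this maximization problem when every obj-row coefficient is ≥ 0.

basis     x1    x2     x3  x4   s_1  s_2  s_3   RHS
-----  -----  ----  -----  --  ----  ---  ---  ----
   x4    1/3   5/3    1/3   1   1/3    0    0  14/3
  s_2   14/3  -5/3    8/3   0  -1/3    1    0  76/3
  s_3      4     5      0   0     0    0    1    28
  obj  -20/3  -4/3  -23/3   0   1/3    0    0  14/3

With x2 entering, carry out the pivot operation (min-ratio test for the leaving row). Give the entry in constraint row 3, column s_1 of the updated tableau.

Ratio test on column x2 — row 1: (14/3)/(5/3) = 14/5; row 2: entry -5/3 ≤ 0; row 3: 28/5 = 28/5. Minimum is 14/5 at row 1 (x4 leaves); pivot element 5/3.
Divide row 1 by 5/3; eliminate column x2 from the other rows.
Row 3 update in column s_1: 0 − 5·(1/5) = -1.

-1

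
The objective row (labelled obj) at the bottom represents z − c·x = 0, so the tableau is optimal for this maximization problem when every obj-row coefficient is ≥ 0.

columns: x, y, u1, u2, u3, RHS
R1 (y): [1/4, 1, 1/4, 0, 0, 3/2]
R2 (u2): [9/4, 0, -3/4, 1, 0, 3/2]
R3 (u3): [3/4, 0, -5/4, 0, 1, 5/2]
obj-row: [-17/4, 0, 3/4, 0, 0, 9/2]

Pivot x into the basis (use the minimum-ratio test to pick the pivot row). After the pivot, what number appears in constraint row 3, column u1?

Ratio test on column x — row 1: (3/2)/(1/4) = 6; row 2: (3/2)/(9/4) = 2/3; row 3: (5/2)/(3/4) = 10/3. Minimum is 2/3 at row 2 (u2 leaves); pivot element 9/4.
Divide row 2 by 9/4; eliminate column x from the other rows.
Row 3 update in column u1: -5/4 − (3/4)·(-1/3) = -1.

-1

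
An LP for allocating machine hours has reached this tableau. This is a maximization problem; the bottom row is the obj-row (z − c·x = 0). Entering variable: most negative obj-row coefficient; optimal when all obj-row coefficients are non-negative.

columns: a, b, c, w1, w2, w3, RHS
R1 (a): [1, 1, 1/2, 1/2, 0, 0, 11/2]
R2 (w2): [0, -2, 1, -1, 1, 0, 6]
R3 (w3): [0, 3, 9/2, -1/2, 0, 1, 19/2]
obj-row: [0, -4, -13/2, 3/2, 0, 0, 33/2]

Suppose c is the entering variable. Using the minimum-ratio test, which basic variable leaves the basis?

Column c entries and ratios — a: (11/2)/(1/2) = 11; w2: 6/1 = 6; w3: (19/2)/(9/2) = 19/9.
Smallest ratio is 19/9 in the row of w3, so w3 leaves.

w3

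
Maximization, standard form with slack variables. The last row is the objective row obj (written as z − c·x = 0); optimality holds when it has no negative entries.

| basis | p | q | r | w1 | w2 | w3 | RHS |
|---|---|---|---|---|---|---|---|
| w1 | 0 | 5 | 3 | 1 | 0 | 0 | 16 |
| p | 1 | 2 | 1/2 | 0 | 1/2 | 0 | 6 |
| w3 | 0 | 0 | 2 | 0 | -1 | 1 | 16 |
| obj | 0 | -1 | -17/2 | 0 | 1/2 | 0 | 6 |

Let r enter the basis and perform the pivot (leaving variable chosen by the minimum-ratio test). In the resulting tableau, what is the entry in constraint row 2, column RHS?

10/3

Ratio test on column r — row 1: 16/3 = 16/3; row 2: 6/(1/2) = 12; row 3: 16/2 = 8. Minimum is 16/3 at row 1 (w1 leaves); pivot element 3.
Divide row 1 by 3; eliminate column r from the other rows.
Row 2 update in column RHS: 6 − (1/2)·(16/3) = 10/3.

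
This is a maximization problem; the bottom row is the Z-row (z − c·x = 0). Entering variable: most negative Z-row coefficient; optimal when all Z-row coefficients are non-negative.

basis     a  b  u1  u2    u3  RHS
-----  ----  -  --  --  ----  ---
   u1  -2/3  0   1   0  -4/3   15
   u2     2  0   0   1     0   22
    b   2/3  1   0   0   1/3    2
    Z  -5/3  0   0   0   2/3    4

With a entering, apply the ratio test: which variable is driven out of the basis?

b

Column a entries and ratios — u1: -2/3 ≤ 0, skip; u2: 22/2 = 11; b: 2/(2/3) = 3.
Smallest ratio is 3 in the row of b, so b leaves.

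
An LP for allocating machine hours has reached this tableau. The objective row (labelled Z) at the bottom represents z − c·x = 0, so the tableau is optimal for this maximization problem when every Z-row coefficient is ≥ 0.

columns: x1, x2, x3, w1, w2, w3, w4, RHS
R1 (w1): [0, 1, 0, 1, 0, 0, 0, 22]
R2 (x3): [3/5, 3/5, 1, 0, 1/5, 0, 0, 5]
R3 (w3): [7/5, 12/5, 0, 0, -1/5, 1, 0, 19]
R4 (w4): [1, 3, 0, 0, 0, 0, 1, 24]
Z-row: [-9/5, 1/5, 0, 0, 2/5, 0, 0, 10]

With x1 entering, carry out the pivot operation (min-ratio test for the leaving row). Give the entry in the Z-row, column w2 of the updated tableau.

1

Ratio test on column x1 — row 1: entry 0 ≤ 0; row 2: 5/(3/5) = 25/3; row 3: 19/(7/5) = 95/7; row 4: 24/1 = 24. Minimum is 25/3 at row 2 (x3 leaves); pivot element 3/5.
Divide row 2 by 3/5; eliminate column x1 from the other rows.
Z-row update in column w2: 2/5 − (-9/5)·(1/3) = 1.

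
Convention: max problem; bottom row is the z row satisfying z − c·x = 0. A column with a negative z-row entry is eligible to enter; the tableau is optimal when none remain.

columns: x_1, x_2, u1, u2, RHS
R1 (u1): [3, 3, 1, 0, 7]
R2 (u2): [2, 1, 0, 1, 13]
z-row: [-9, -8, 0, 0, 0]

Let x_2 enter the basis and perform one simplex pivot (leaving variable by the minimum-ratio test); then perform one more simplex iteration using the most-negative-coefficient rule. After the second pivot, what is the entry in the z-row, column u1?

3

Ratio test on column x_2 — row 1: 7/3 = 7/3; row 2: 13/1 = 13. Minimum is 7/3 at row 1 (u1 leaves); pivot element 3.
Divide row 1 by 3; eliminate column x_2 from the other rows.
Second iteration: most negative z-row entry is -1 in column x_1, so x_1 enters.
Ratio test on column x_1 — row 1: (7/3)/1 = 7/3; row 2: (32/3)/1 = 32/3. Minimum is 7/3 at row 1 (x_2 leaves); pivot element 1.
Divide row 1 by 1; eliminate column x_1 from the other rows.
After both pivots, the entry at the z-row, column u1 is 3.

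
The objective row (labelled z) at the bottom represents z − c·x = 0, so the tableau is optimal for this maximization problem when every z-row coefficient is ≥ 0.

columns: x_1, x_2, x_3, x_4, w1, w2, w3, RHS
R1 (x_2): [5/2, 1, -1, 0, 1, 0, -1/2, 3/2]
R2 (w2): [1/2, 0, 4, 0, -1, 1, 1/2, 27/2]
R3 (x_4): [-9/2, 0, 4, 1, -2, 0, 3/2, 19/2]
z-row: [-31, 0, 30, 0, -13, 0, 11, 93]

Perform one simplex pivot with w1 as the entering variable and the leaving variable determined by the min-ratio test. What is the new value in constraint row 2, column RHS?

15

Ratio test on column w1 — row 1: (3/2)/1 = 3/2; row 2: entry -1 ≤ 0; row 3: entry -2 ≤ 0. Minimum is 3/2 at row 1 (x_2 leaves); pivot element 1.
Divide row 1 by 1; eliminate column w1 from the other rows.
Row 2 update in column RHS: 27/2 − (-1)·(3/2) = 15.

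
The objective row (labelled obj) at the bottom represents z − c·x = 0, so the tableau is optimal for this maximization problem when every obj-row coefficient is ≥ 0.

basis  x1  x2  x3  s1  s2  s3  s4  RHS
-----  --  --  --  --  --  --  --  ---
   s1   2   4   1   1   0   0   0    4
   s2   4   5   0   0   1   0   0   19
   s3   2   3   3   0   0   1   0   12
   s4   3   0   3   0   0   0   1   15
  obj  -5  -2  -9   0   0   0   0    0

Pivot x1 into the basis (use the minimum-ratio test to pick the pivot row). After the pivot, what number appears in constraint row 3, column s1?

-1

Ratio test on column x1 — row 1: 4/2 = 2; row 2: 19/4 = 19/4; row 3: 12/2 = 6; row 4: 15/3 = 5. Minimum is 2 at row 1 (s1 leaves); pivot element 2.
Divide row 1 by 2; eliminate column x1 from the other rows.
Row 3 update in column s1: 0 − 2·(1/2) = -1.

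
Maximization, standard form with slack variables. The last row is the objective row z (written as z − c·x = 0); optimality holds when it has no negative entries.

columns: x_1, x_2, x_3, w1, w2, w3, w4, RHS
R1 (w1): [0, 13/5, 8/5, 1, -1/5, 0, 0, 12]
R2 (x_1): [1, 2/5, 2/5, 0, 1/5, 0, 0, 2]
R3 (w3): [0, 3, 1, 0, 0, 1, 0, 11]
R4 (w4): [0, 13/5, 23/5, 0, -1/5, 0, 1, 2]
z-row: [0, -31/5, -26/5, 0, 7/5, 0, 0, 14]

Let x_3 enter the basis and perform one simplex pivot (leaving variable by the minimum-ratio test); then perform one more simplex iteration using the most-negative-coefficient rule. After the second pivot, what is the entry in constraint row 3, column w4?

-15/13

Ratio test on column x_3 — row 1: 12/(8/5) = 15/2; row 2: 2/(2/5) = 5; row 3: 11/1 = 11; row 4: 2/(23/5) = 10/23. Minimum is 10/23 at row 4 (w4 leaves); pivot element 23/5.
Divide row 4 by 23/5; eliminate column x_3 from the other rows.
Second iteration: most negative z-row entry is -75/23 in column x_2, so x_2 enters.
Ratio test on column x_2 — row 1: (260/23)/(39/23) = 20/3; row 2: (42/23)/(4/23) = 21/2; row 3: (243/23)/(56/23) = 243/56; row 4: (10/23)/(13/23) = 10/13. Minimum is 10/13 at row 4 (x_3 leaves); pivot element 13/23.
Divide row 4 by 13/23; eliminate column x_2 from the other rows.
After both pivots, the entry at constraint row 3, column w4 is -15/13.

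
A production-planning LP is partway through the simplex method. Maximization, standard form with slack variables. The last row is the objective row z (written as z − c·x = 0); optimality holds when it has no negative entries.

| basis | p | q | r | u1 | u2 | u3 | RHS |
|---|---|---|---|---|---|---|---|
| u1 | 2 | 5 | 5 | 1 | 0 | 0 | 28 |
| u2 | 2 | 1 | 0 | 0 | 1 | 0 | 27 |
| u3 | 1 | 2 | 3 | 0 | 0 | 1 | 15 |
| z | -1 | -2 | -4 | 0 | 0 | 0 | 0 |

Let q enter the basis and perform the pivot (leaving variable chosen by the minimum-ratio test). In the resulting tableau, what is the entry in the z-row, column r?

Ratio test on column q — row 1: 28/5 = 28/5; row 2: 27/1 = 27; row 3: 15/2 = 15/2. Minimum is 28/5 at row 1 (u1 leaves); pivot element 5.
Divide row 1 by 5; eliminate column q from the other rows.
z-row update in column r: -4 − (-2)·1 = -2.

-2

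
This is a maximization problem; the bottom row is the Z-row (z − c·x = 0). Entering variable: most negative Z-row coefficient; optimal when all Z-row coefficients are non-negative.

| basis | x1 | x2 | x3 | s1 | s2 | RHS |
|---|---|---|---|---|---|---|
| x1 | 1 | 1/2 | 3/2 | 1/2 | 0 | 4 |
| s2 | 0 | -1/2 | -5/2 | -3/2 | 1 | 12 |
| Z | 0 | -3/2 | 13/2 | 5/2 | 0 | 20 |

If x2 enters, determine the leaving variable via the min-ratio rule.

Column x2 entries and ratios — x1: 4/(1/2) = 8; s2: -1/2 ≤ 0, skip.
Smallest ratio is 8 in the row of x1, so x1 leaves.

x1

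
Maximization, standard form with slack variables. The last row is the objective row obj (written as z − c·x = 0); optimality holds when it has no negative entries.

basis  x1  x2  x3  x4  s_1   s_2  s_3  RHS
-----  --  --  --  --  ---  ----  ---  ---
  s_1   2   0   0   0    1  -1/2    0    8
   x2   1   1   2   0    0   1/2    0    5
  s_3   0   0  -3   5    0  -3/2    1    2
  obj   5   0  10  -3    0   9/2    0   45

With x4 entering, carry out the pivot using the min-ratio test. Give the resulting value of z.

Ratio test on column x4 — row 1: entry 0 ≤ 0; row 2: entry 0 ≤ 0; row 3: 2/5 = 2/5. Minimum is 2/5 at row 3 (s_3 leaves); pivot element 5.
Pivot on row 3; the obj-row RHS becomes 45 − (-3)·(2/5) = 231/5.

231/5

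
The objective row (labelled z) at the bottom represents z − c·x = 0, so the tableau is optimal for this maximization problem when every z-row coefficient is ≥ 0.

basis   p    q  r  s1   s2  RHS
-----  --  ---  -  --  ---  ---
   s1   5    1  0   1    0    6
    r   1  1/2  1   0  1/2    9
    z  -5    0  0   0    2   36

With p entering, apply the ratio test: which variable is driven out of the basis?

Column p entries and ratios — s1: 6/5 = 6/5; r: 9/1 = 9.
Smallest ratio is 6/5 in the row of s1, so s1 leaves.

s1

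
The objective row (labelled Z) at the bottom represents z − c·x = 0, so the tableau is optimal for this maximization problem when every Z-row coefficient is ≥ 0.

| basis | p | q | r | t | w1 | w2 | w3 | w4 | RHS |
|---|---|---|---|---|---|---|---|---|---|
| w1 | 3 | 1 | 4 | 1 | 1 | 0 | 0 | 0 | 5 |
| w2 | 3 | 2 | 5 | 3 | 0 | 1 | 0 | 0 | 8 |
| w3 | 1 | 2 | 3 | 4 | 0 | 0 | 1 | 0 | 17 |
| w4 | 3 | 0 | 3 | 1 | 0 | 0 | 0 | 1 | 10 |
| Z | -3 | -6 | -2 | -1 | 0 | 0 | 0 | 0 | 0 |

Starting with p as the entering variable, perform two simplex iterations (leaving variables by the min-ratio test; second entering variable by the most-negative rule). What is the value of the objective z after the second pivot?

Ratio test on column p — row 1: 5/3 = 5/3; row 2: 8/3 = 8/3; row 3: 17/1 = 17; row 4: 10/3 = 10/3. Minimum is 5/3 at row 1 (w1 leaves); pivot element 3.
Pivot on row 1; the Z-row RHS becomes 0 − (-3)·(5/3) = 5.
Next entering variable (most negative Z-row entry -5): q.
Ratio test on column q — row 1: (5/3)/(1/3) = 5; row 2: 3/1 = 3; row 3: (46/3)/(5/3) = 46/5; row 4: entry -1 ≤ 0. Minimum is 3 at row 2 (w2 leaves); pivot element 1.
After the second pivot the Z-row RHS is 5 − (-5)·3 = 20.

20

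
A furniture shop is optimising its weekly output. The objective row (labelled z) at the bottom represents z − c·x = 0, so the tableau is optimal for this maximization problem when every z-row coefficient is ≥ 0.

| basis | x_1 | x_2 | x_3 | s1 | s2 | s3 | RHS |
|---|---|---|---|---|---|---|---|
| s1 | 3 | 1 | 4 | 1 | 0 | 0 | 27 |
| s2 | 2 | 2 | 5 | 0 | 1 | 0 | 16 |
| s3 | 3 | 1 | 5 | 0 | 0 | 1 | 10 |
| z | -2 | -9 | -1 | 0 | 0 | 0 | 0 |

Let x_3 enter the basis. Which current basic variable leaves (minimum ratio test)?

s3

Column x_3 entries and ratios — s1: 27/4 = 27/4; s2: 16/5 = 16/5; s3: 10/5 = 2.
Smallest ratio is 2 in the row of s3, so s3 leaves.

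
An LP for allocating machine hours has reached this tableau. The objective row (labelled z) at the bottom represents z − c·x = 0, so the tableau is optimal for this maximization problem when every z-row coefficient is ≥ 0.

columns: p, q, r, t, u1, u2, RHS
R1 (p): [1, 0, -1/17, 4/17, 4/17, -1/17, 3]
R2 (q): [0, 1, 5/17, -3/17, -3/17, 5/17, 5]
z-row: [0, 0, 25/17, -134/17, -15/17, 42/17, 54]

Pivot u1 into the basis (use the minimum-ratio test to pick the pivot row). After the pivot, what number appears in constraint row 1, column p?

17/4

Ratio test on column u1 — row 1: 3/(4/17) = 51/4; row 2: entry -3/17 ≤ 0. Minimum is 51/4 at row 1 (p leaves); pivot element 4/17.
Divide row 1 by 4/17; eliminate column u1 from the other rows.
In the new row 1, the p entry is the old entry divided by the pivot: 1/(4/17) = 17/4.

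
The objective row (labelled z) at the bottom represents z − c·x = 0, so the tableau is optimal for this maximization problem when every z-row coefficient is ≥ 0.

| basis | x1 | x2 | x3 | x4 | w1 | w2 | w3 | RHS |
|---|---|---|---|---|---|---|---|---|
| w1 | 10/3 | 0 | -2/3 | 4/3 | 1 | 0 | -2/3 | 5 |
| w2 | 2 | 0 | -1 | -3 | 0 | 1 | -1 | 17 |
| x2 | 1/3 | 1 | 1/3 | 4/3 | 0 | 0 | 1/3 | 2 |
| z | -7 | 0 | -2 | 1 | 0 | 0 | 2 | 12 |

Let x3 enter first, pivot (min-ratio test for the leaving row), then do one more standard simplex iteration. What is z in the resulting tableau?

Ratio test on column x3 — row 1: entry -2/3 ≤ 0; row 2: entry -1 ≤ 0; row 3: 2/(1/3) = 6. Minimum is 6 at row 3 (x2 leaves); pivot element 1/3.
Pivot on row 3; the z-row RHS becomes 12 − (-2)·6 = 24.
Next entering variable (most negative z-row entry -5): x1.
Ratio test on column x1 — row 1: 9/4 = 9/4; row 2: 23/3 = 23/3; row 3: 6/1 = 6. Minimum is 9/4 at row 1 (w1 leaves); pivot element 4.
After the second pivot the z-row RHS is 24 − (-5)·(9/4) = 141/4.

141/4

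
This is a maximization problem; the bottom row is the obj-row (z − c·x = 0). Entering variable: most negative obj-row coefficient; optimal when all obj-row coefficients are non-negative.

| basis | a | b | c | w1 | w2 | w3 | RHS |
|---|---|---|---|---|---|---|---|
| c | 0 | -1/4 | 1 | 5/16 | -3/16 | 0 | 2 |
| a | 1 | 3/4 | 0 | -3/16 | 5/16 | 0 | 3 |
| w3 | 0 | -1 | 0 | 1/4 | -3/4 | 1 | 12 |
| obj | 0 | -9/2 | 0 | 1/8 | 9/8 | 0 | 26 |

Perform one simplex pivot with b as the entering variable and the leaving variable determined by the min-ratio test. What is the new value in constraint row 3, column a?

4/3

Ratio test on column b — row 1: entry -1/4 ≤ 0; row 2: 3/(3/4) = 4; row 3: entry -1 ≤ 0. Minimum is 4 at row 2 (a leaves); pivot element 3/4.
Divide row 2 by 3/4; eliminate column b from the other rows.
Row 3 update in column a: 0 − (-1)·(4/3) = 4/3.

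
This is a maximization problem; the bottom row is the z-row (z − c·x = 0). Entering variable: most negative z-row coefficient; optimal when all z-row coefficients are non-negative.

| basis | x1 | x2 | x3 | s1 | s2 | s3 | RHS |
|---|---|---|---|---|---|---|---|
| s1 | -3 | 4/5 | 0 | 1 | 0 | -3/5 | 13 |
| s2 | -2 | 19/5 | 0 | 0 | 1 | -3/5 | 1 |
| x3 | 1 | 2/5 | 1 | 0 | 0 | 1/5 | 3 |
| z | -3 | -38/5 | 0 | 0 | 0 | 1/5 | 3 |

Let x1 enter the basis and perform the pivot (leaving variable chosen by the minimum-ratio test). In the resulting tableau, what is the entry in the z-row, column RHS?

12

Ratio test on column x1 — row 1: entry -3 ≤ 0; row 2: entry -2 ≤ 0; row 3: 3/1 = 3. Minimum is 3 at row 3 (x3 leaves); pivot element 1.
Divide row 3 by 1; eliminate column x1 from the other rows.
z-row update in column RHS: 3 − (-3)·3 = 12.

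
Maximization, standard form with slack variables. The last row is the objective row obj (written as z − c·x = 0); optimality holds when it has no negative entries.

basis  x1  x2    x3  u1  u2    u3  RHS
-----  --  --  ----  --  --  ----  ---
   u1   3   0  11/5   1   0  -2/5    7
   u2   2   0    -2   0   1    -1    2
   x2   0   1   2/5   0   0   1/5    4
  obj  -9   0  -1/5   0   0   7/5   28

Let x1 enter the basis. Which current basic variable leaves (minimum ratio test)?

Column x1 entries and ratios — u1: 7/3 = 7/3; u2: 2/2 = 1; x2: 0 ≤ 0, skip.
Smallest ratio is 1 in the row of u2, so u2 leaves.

u2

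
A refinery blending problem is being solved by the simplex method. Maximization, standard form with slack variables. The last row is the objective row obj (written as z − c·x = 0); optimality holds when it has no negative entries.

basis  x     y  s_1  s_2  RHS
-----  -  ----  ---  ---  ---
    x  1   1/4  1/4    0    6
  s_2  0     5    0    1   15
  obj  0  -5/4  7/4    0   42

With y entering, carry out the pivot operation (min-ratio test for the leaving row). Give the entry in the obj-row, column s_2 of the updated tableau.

Ratio test on column y — row 1: 6/(1/4) = 24; row 2: 15/5 = 3. Minimum is 3 at row 2 (s_2 leaves); pivot element 5.
Divide row 2 by 5; eliminate column y from the other rows.
obj-row update in column s_2: 0 − (-5/4)·(1/5) = 1/4.

1/4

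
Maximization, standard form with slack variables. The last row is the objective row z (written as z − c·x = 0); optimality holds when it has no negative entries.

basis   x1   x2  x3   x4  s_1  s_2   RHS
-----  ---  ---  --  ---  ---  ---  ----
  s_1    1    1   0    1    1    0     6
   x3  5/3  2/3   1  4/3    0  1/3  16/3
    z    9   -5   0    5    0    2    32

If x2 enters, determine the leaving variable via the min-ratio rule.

Column x2 entries and ratios — s_1: 6/1 = 6; x3: (16/3)/(2/3) = 8.
Smallest ratio is 6 in the row of s_1, so s_1 leaves.

s_1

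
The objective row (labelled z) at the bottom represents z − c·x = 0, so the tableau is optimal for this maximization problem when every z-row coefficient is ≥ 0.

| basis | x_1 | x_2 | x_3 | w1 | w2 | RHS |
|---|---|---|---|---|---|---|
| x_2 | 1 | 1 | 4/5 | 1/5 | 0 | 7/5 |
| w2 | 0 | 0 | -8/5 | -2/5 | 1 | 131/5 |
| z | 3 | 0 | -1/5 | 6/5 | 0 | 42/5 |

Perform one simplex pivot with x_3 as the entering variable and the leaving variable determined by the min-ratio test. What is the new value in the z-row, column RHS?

Ratio test on column x_3 — row 1: (7/5)/(4/5) = 7/4; row 2: entry -8/5 ≤ 0. Minimum is 7/4 at row 1 (x_2 leaves); pivot element 4/5.
Divide row 1 by 4/5; eliminate column x_3 from the other rows.
z-row update in column RHS: 42/5 − (-1/5)·(7/4) = 35/4.

35/4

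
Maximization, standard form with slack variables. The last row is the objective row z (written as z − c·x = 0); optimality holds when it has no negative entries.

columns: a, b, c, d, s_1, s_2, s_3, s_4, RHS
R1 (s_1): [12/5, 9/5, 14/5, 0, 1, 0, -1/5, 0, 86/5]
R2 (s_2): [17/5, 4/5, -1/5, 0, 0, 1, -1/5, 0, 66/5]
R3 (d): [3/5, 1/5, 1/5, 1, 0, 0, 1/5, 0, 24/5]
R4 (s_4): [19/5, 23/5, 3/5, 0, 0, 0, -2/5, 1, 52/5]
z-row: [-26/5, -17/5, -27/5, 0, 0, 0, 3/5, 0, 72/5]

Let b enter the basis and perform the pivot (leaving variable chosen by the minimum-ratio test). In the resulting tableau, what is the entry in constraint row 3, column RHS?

100/23

Ratio test on column b — row 1: (86/5)/(9/5) = 86/9; row 2: (66/5)/(4/5) = 33/2; row 3: (24/5)/(1/5) = 24; row 4: (52/5)/(23/5) = 52/23. Minimum is 52/23 at row 4 (s_4 leaves); pivot element 23/5.
Divide row 4 by 23/5; eliminate column b from the other rows.
Row 3 update in column RHS: 24/5 − (1/5)·(52/23) = 100/23.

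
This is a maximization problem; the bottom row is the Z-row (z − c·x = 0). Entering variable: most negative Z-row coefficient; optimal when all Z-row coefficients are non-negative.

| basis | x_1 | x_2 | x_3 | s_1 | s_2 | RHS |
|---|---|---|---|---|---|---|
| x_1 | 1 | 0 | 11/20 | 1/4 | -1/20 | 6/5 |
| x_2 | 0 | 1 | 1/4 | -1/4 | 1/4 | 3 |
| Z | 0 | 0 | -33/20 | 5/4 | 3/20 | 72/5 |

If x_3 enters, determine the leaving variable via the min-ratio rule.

Column x_3 entries and ratios — x_1: (6/5)/(11/20) = 24/11; x_2: 3/(1/4) = 12.
Smallest ratio is 24/11 in the row of x_1, so x_1 leaves.

x_1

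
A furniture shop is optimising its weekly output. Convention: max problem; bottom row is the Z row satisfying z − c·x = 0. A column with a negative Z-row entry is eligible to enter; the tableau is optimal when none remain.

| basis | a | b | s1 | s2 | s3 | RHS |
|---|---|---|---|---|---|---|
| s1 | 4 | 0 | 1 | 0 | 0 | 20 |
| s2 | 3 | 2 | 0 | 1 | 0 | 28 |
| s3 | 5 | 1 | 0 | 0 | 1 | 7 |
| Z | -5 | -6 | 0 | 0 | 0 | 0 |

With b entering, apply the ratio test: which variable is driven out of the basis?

Column b entries and ratios — s1: 0 ≤ 0, skip; s2: 28/2 = 14; s3: 7/1 = 7.
Smallest ratio is 7 in the row of s3, so s3 leaves.

s3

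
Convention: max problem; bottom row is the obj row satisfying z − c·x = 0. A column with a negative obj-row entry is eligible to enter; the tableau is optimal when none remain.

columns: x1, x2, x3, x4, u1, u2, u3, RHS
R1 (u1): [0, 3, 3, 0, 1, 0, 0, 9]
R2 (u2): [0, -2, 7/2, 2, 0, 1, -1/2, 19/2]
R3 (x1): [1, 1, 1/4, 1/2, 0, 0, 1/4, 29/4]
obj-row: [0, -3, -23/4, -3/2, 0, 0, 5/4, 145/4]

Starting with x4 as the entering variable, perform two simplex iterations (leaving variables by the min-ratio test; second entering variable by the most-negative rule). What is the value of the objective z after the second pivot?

455/8

Ratio test on column x4 — row 1: entry 0 ≤ 0; row 2: (19/2)/2 = 19/4; row 3: (29/4)/(1/2) = 29/2. Minimum is 19/4 at row 2 (u2 leaves); pivot element 2.
Pivot on row 2; the obj-row RHS becomes 145/4 − (-3/2)·(19/4) = 347/8.
Next entering variable (most negative obj-row entry -9/2): x2.
Ratio test on column x2 — row 1: 9/3 = 3; row 2: entry -1 ≤ 0; row 3: (39/8)/(3/2) = 13/4. Minimum is 3 at row 1 (u1 leaves); pivot element 3.
After the second pivot the obj-row RHS is 347/8 − (-9/2)·3 = 455/8.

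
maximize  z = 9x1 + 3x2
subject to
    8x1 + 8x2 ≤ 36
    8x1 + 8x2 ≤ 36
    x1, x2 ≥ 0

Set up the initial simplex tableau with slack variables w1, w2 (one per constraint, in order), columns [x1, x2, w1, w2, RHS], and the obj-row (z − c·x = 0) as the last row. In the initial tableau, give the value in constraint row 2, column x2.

Constraint 2 has coefficient 8 on x2.

8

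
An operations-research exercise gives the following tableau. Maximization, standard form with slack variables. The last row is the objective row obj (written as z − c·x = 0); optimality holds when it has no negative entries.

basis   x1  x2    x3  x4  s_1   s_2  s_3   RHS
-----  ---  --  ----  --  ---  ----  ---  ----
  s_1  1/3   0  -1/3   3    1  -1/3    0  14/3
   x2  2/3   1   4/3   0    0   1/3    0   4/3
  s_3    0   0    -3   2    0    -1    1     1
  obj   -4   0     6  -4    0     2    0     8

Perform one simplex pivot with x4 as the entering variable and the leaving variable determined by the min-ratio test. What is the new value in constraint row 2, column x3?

Ratio test on column x4 — row 1: (14/3)/3 = 14/9; row 2: entry 0 ≤ 0; row 3: 1/2 = 1/2. Minimum is 1/2 at row 3 (s_3 leaves); pivot element 2.
Divide row 3 by 2; eliminate column x4 from the other rows.
Row 2 update in column x3: 4/3 − 0·(-3/2) = 4/3.

4/3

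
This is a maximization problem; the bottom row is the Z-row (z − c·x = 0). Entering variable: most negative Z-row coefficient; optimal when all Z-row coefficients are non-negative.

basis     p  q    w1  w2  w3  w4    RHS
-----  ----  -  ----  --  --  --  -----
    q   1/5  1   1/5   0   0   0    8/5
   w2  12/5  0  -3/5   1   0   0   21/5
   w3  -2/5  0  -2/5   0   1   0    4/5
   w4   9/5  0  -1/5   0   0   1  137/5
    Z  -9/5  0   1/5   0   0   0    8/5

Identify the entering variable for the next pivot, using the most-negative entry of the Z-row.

Negative Z-row entries: p: -9/5.
The most negative is -9/5 in column p, so p enters.

p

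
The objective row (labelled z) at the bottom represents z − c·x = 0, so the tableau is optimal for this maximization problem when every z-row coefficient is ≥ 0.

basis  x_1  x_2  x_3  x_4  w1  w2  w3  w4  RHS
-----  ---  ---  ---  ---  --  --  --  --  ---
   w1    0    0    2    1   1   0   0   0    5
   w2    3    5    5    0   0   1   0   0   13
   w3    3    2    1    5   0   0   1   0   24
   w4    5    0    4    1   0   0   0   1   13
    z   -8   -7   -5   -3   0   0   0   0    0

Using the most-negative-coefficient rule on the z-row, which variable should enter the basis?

x_1

Negative z-row entries: x_1: -8, x_2: -7, x_3: -5, x_4: -3.
The most negative is -8 in column x_1, so x_1 enters.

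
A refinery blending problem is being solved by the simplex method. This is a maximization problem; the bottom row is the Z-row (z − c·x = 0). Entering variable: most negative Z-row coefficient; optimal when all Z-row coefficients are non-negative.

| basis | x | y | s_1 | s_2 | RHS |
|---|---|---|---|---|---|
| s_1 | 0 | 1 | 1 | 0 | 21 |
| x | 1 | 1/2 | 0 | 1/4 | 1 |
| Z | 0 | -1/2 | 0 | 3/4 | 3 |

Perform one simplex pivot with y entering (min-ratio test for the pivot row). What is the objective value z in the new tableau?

4

Ratio test on column y — row 1: 21/1 = 21; row 2: 1/(1/2) = 2. Minimum is 2 at row 2 (x leaves); pivot element 1/2.
Pivot on row 2; the Z-row RHS becomes 3 − (-1/2)·2 = 4.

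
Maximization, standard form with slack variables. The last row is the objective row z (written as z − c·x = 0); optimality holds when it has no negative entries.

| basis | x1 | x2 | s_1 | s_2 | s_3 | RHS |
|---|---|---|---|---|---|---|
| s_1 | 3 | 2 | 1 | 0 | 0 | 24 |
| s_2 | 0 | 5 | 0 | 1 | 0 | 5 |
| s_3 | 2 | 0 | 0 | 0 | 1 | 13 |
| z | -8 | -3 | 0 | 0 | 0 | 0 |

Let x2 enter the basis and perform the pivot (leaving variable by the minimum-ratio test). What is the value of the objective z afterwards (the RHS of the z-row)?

3

Ratio test on column x2 — row 1: 24/2 = 12; row 2: 5/5 = 1; row 3: entry 0 ≤ 0. Minimum is 1 at row 2 (s_2 leaves); pivot element 5.
Pivot on row 2; the z-row RHS becomes 0 − (-3)·1 = 3.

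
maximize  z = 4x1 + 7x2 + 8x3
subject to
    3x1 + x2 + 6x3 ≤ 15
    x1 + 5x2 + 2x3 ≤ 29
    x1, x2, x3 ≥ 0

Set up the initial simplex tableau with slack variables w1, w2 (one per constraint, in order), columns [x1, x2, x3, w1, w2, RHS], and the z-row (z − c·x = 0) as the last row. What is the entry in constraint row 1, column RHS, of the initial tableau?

The RHS of constraint 1 is b_1 = 15.

15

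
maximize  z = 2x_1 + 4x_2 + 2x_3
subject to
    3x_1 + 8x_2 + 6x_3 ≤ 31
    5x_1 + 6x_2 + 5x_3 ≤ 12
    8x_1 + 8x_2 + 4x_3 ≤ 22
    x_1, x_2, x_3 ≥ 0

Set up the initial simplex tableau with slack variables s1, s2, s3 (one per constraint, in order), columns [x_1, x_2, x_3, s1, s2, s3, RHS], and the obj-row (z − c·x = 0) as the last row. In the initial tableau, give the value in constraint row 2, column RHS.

The RHS of constraint 2 is b_2 = 12.

12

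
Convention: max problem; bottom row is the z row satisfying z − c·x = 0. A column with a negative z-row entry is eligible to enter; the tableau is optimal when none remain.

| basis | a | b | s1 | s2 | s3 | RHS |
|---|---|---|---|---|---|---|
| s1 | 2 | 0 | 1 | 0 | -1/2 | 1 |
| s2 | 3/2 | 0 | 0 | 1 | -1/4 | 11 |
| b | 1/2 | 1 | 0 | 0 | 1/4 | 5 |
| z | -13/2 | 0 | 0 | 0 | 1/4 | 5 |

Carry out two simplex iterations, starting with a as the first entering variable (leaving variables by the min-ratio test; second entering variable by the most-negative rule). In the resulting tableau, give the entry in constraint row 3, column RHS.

Ratio test on column a — row 1: 1/2 = 1/2; row 2: 11/(3/2) = 22/3; row 3: 5/(1/2) = 10. Minimum is 1/2 at row 1 (s1 leaves); pivot element 2.
Divide row 1 by 2; eliminate column a from the other rows.
Second iteration: most negative z-row entry is -11/8 in column s3, so s3 enters.
Ratio test on column s3 — row 1: entry -1/4 ≤ 0; row 2: (41/4)/(1/8) = 82; row 3: (19/4)/(3/8) = 38/3. Minimum is 38/3 at row 3 (b leaves); pivot element 3/8.
Divide row 3 by 3/8; eliminate column s3 from the other rows.
After both pivots, the entry at constraint row 3, column RHS is 38/3.

38/3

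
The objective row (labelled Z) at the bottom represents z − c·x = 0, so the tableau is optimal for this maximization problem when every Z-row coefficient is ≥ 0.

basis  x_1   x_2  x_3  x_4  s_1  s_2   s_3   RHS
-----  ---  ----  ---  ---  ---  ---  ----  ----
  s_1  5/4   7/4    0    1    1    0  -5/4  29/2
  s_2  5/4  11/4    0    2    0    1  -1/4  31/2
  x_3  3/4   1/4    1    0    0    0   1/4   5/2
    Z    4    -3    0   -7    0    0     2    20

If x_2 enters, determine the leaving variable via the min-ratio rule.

Column x_2 entries and ratios — s_1: (29/2)/(7/4) = 58/7; s_2: (31/2)/(11/4) = 62/11; x_3: (5/2)/(1/4) = 10.
Smallest ratio is 62/11 in the row of s_2, so s_2 leaves.

s_2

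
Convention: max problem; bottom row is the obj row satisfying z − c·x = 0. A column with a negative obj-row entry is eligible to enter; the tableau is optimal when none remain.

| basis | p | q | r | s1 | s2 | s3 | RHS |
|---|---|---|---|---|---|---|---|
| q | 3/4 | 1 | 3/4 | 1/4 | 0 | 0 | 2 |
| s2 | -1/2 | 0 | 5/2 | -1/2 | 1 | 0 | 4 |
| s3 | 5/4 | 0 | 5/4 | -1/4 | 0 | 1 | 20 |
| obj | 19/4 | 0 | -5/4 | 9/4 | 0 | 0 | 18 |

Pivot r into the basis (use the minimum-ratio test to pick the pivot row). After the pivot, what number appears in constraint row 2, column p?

Ratio test on column r — row 1: 2/(3/4) = 8/3; row 2: 4/(5/2) = 8/5; row 3: 20/(5/4) = 16. Minimum is 8/5 at row 2 (s2 leaves); pivot element 5/2.
Divide row 2 by 5/2; eliminate column r from the other rows.
In the new row 2, the p entry is the old entry divided by the pivot: (-1/2)/(5/2) = -1/5.

-1/5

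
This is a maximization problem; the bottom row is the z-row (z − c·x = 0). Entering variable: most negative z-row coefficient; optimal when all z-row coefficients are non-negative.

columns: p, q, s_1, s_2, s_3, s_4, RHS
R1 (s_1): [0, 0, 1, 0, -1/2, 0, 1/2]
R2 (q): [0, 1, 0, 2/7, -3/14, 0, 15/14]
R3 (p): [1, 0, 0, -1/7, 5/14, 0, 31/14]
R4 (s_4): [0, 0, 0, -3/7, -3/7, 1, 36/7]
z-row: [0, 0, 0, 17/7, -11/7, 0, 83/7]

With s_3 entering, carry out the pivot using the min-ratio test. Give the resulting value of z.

Ratio test on column s_3 — row 1: entry -1/2 ≤ 0; row 2: entry -3/14 ≤ 0; row 3: (31/14)/(5/14) = 31/5; row 4: entry -3/7 ≤ 0. Minimum is 31/5 at row 3 (p leaves); pivot element 5/14.
Pivot on row 3; the z-row RHS becomes 83/7 − (-11/7)·(31/5) = 108/5.

108/5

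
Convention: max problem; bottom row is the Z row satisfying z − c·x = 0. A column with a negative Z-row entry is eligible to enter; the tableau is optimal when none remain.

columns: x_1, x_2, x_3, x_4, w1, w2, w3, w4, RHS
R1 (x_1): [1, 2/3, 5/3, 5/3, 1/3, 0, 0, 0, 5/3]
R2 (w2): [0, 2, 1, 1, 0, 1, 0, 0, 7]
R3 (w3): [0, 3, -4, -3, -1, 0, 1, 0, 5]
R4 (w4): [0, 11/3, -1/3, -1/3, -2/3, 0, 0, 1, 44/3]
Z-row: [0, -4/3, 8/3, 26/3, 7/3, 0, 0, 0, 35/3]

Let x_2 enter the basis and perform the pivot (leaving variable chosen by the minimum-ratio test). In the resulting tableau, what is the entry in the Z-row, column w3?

Ratio test on column x_2 — row 1: (5/3)/(2/3) = 5/2; row 2: 7/2 = 7/2; row 3: 5/3 = 5/3; row 4: (44/3)/(11/3) = 4. Minimum is 5/3 at row 3 (w3 leaves); pivot element 3.
Divide row 3 by 3; eliminate column x_2 from the other rows.
Z-row update in column w3: 0 − (-4/3)·(1/3) = 4/9.

4/9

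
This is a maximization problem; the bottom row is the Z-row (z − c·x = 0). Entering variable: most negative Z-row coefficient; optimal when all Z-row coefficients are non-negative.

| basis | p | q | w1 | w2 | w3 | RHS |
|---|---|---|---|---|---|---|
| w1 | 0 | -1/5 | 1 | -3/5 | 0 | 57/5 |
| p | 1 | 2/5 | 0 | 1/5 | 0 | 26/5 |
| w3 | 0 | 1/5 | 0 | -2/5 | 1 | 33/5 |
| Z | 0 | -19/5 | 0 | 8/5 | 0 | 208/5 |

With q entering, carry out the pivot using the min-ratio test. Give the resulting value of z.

91

Ratio test on column q — row 1: entry -1/5 ≤ 0; row 2: (26/5)/(2/5) = 13; row 3: (33/5)/(1/5) = 33. Minimum is 13 at row 2 (p leaves); pivot element 2/5.
Pivot on row 2; the Z-row RHS becomes 208/5 − (-19/5)·13 = 91.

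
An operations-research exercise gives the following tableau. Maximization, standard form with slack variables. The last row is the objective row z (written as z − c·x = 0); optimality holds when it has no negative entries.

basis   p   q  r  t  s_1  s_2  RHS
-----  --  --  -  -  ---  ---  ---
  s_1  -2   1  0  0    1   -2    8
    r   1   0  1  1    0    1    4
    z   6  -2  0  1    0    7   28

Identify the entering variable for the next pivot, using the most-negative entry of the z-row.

Negative z-row entries: q: -2.
The most negative is -2 in column q, so q enters.

q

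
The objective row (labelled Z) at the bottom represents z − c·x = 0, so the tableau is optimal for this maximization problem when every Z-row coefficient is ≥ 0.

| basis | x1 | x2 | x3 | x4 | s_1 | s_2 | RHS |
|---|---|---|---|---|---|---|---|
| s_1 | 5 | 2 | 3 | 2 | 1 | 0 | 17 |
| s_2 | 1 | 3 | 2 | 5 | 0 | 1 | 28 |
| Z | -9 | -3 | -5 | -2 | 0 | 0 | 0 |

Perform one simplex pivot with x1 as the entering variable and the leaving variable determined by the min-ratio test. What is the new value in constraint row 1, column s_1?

1/5

Ratio test on column x1 — row 1: 17/5 = 17/5; row 2: 28/1 = 28. Minimum is 17/5 at row 1 (s_1 leaves); pivot element 5.
Divide row 1 by 5; eliminate column x1 from the other rows.
In the new row 1, the s_1 entry is the old entry divided by the pivot: 1/5 = 1/5.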